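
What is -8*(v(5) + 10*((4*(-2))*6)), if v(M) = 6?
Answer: 3792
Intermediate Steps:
-8*(v(5) + 10*((4*(-2))*6)) = -8*(6 + 10*((4*(-2))*6)) = -8*(6 + 10*(-8*6)) = -8*(6 + 10*(-48)) = -8*(6 - 480) = -8*(-474) = 3792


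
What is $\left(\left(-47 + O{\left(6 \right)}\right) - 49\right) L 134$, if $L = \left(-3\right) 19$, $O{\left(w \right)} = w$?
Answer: $687420$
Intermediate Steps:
$L = -57$
$\left(\left(-47 + O{\left(6 \right)}\right) - 49\right) L 134 = \left(\left(-47 + 6\right) - 49\right) \left(-57\right) 134 = \left(-41 - 49\right) \left(-57\right) 134 = \left(-90\right) \left(-57\right) 134 = 5130 \cdot 134 = 687420$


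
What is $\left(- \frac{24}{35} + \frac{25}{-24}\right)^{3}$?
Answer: $- \frac{3054936851}{592704000} \approx -5.1542$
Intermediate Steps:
$\left(- \frac{24}{35} + \frac{25}{-24}\right)^{3} = \left(\left(-24\right) \frac{1}{35} + 25 \left(- \frac{1}{24}\right)\right)^{3} = \left(- \frac{24}{35} - \frac{25}{24}\right)^{3} = \left(- \frac{1451}{840}\right)^{3} = - \frac{3054936851}{592704000}$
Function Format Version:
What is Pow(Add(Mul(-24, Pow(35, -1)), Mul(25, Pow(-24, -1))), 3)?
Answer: Rational(-3054936851, 592704000) ≈ -5.1542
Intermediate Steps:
Pow(Add(Mul(-24, Pow(35, -1)), Mul(25, Pow(-24, -1))), 3) = Pow(Add(Mul(-24, Rational(1, 35)), Mul(25, Rational(-1, 24))), 3) = Pow(Add(Rational(-24, 35), Rational(-25, 24)), 3) = Pow(Rational(-1451, 840), 3) = Rational(-3054936851, 592704000)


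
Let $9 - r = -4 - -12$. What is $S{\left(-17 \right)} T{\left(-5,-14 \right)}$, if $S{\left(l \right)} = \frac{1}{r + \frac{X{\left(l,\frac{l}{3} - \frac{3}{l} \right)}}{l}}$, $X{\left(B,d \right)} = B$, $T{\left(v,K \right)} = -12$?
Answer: $-6$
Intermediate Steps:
$r = 1$ ($r = 9 - \left(-4 - -12\right) = 9 - \left(-4 + 12\right) = 9 - 8 = 1$)
$S{\left(l \right)} = \frac{1}{2}$ ($S{\left(l \right)} = \frac{1}{1 + \frac{l}{l}} = \frac{1}{1 + 1} = \frac{1}{2}$)
$S{\left(-17 \right)} T{\left(-5,-14 \right)} = \frac{1}{2} \left(-12\right) = -6$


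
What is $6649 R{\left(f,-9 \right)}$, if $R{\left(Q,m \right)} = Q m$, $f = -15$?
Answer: $897615$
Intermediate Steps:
$6649 R{\left(f,-9 \right)} = 6649 \left(\left(-15\right) \left(-9\right)\right) = 6649 \cdot 135 = 897615$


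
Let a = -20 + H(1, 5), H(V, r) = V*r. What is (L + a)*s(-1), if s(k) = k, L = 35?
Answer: -20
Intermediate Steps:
a = -15 (a = -20 + 1*5 = -20 + 5 = -15)
(L + a)*s(-1) = (35 - 15)*(-1) = 20*(-1) = -20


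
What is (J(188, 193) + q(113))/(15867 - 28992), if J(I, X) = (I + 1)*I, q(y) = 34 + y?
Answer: -1699/625 ≈ -2.7184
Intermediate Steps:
J(I, X) = I*(1 + I) (J(I, X) = (1 + I)*I = I*(1 + I))
(J(188, 193) + q(113))/(15867 - 28992) = (188*(1 + 188) + (34 + 113))/(15867 - 28992) = (188*189 + 147)/(-13125) = (35532 + 147)*(-1/13125) = 35679*(-1/13125) = -1699/625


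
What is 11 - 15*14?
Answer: -199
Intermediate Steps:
11 - 15*14 = 11 - 210 = -199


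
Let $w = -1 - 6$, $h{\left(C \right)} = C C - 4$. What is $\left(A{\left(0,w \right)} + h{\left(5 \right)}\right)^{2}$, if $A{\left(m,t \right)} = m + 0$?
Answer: $441$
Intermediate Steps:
$h{\left(C \right)} = -4 + C^{2}$ ($h{\left(C \right)} = C^{2} - 4 = -4 + C^{2}$)
$w = -7$ ($w = -1 - 6 = -7$)
$A{\left(m,t \right)} = m$
$\left(A{\left(0,w \right)} + h{\left(5 \right)}\right)^{2} = \left(0 - \left(4 - 5^{2}\right)\right)^{2} = \left(0 + \left(-4 + 25\right)\right)^{2} = \left(0 + 21\right)^{2} = 21^{2} = 441$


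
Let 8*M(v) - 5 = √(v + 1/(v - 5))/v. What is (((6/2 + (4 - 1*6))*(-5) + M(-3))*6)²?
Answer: 88175/128 + 525*I*√2/32 ≈ 688.87 + 23.202*I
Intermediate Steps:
M(v) = 5/8 + √(v + 1/(-5 + v))/(8*v) (M(v) = 5/8 + (√(v + 1/(v - 5))/v)/8 = 5/8 + (√(v + 1/(-5 + v))/v)/8 = 5/8 + √(v + 1/(-5 + v))/(8*v))
(((6/2 + (4 - 1*6))*(-5) + M(-3))*6)² = (((6/2 + (4 - 1*6))*(-5) + (⅛)*(√((1 - 3*(-5 - 3))/(-5 - 3)) + 5*(-3))/(-3))*6)² = (((6*(½) + (4 - 6))*(-5) + (⅛)*(-⅓)*(√((1 - 3*(-8))/(-8)) - 15))*6)² = (((3 - 2)*(-5) + (⅛)*(-⅓)*(√(-(1 + 24)/8) - 15))*6)² = ((1*(-5) + (⅛)*(-⅓)*(√(-⅛*25) - 15))*6)² = ((-5 + (⅛)*(-⅓)*(√(-25/8) - 15))*6)² = ((-5 + (⅛)*(-⅓)*(5*I*√2/4 - 15))*6)² = ((-5 + (⅛)*(-⅓)*(-15 + 5*I*√2/4))*6)² = ((-5 + (5/8 - 5*I*√2/96))*6)² = ((-35/8 - 5*I*√2/96)*6)² = (-105/4 - 5*I*√2/16)²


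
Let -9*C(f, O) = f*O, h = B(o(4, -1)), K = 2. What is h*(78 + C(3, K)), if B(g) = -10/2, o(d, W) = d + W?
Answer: -1160/3 ≈ -386.67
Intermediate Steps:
o(d, W) = W + d
B(g) = -5 (B(g) = -10*1/2 = -5)
h = -5
C(f, O) = -O*f/9 (C(f, O) = -f*O/9 = -O*f/9)
h*(78 + C(3, K)) = -5*(78 - 1/9*2*3) = -5*(78 - 2/3) = -5*232/3 = -1160/3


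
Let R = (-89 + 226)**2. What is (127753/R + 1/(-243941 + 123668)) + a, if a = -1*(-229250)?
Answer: 517525217775050/2257403937 ≈ 2.2926e+5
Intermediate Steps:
a = 229250
R = 18769 (R = 137**2 = 18769)
(127753/R + 1/(-243941 + 123668)) + a = (127753/18769 + 1/(-243941 + 123668)) + 229250 = (127753*(1/18769) + 1/(-120273)) + 229250 = (127753/18769 - 1/120273) + 229250 = 15365217800/2257403937 + 229250 = 517525217775050/2257403937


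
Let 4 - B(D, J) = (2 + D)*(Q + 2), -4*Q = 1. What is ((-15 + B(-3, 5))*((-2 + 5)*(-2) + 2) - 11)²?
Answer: 676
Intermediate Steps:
Q = -¼ (Q = -¼*1 = -¼ ≈ -0.25000)
B(D, J) = ½ - 7*D/4 (B(D, J) = 4 - (2 + D)*(-¼ + 2) = 4 - (2 + D)*7/4 = 4 - (7/2 + 7*D/4) = 4 + (-7/2 - 7*D/4) = ½ - 7*D/4)
((-15 + B(-3, 5))*((-2 + 5)*(-2) + 2) - 11)² = ((-15 + (½ - 7/4*(-3)))*((-2 + 5)*(-2) + 2) - 11)² = ((-15 + (½ + 21/4))*(3*(-2) + 2) - 11)² = ((-15 + 23/4)*(-6 + 2) - 11)² = (-37/4*(-4) - 11)² = (37 - 11)² = 26² = 676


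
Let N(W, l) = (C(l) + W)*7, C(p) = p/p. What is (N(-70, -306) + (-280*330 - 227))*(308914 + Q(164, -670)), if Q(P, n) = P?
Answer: -28778252580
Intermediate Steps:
C(p) = 1
N(W, l) = 7 + 7*W (N(W, l) = (1 + W)*7 = 7 + 7*W)
(N(-70, -306) + (-280*330 - 227))*(308914 + Q(164, -670)) = ((7 + 7*(-70)) + (-280*330 - 227))*(308914 + 164) = ((7 - 490) + (-92400 - 227))*309078 = (-483 - 92627)*309078 = -93110*309078 = -28778252580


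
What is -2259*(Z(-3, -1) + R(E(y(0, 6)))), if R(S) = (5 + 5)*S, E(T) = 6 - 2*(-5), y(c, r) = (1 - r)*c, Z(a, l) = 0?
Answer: -361440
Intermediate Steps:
y(c, r) = c*(1 - r)
E(T) = 16 (E(T) = 6 + 10 = 16)
R(S) = 10*S
-2259*(Z(-3, -1) + R(E(y(0, 6)))) = -2259*(0 + 10*16) = -2259*(0 + 160) = -2259*160 = -361440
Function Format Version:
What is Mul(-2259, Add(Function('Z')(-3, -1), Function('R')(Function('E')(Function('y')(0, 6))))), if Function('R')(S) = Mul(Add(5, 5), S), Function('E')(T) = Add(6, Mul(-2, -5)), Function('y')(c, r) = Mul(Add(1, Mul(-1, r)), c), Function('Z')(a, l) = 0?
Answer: -361440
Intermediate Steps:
Function('y')(c, r) = Mul(c, Add(1, Mul(-1, r)))
Function('E')(T) = 16 (Function('E')(T) = Add(6, 10) = 16)
Function('R')(S) = Mul(10, S)
Mul(-2259, Add(Function('Z')(-3, -1), Function('R')(Function('E')(Function('y')(0, 6))))) = Mul(-2259, Add(0, Mul(10, 16))) = Mul(-2259, Add(0, 160)) = Mul(-2259, 160) = -361440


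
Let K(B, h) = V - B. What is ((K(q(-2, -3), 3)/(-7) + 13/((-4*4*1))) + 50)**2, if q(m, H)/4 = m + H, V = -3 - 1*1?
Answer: 27594009/12544 ≈ 2199.8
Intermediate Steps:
V = -4 (V = -3 - 1 = -4)
q(m, H) = 4*H + 4*m (q(m, H) = 4*(m + H) = 4*(H + m) = 4*H + 4*m)
K(B, h) = -4 - B
((K(q(-2, -3), 3)/(-7) + 13/((-4*4*1))) + 50)**2 = (((-4 - (4*(-3) + 4*(-2)))/(-7) + 13/((-4*4*1))) + 50)**2 = (((-4 - (-12 - 8))*(-1/7) + 13/((-16*1))) + 50)**2 = (((-4 - 1*(-20))*(-1/7) + 13/(-16)) + 50)**2 = (((-4 + 20)*(-1/7) + 13*(-1/16)) + 50)**2 = ((16*(-1/7) - 13/16) + 50)**2 = ((-16/7 - 13/16) + 50)**2 = (-347/112 + 50)**2 = (5253/112)**2 = 27594009/12544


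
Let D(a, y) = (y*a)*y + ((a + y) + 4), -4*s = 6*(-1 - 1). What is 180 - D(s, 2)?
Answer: 159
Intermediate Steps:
s = 3 (s = -3*(-1 - 1)/2 = -3*(-2)/2 = -1/4*(-12) = 3)
D(a, y) = 4 + a + y + a*y**2 (D(a, y) = (a*y)*y + (4 + a + y) = a*y**2 + (4 + a + y) = 4 + a + y + a*y**2)
180 - D(s, 2) = 180 - (4 + 3 + 2 + 3*2**2) = 180 - (4 + 3 + 2 + 3*4) = 180 - (4 + 3 + 2 + 12) = 180 - 1*21 = 180 - 21 = 159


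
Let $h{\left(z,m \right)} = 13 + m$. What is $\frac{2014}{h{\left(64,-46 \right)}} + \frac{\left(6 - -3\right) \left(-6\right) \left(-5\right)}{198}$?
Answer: $- \frac{179}{3} \approx -59.667$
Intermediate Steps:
$\frac{2014}{h{\left(64,-46 \right)}} + \frac{\left(6 - -3\right) \left(-6\right) \left(-5\right)}{198} = \frac{2014}{13 - 46} + \frac{\left(6 - -3\right) \left(-6\right) \left(-5\right)}{198} = \frac{2014}{-33} + \left(6 + 3\right) \left(-6\right) \left(-5\right) \frac{1}{198} = 2014 \left(- \frac{1}{33}\right) + 9 \left(-6\right) \left(-5\right) \frac{1}{198} = - \frac{2014}{33} + \left(-54\right) \left(-5\right) \frac{1}{198} = - \frac{2014}{33} + 270 \cdot \frac{1}{198} = - \frac{2014}{33} + \frac{15}{11} = - \frac{179}{3}$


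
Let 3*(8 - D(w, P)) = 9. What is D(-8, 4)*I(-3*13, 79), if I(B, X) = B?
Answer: -195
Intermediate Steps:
D(w, P) = 5 (D(w, P) = 8 - 1/3*9 = 8 - 3 = 5)
D(-8, 4)*I(-3*13, 79) = 5*(-3*13) = 5*(-39) = -195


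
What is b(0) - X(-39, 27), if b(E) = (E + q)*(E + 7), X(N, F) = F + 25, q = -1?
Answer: -59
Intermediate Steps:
X(N, F) = 25 + F
b(E) = (-1 + E)*(7 + E) (b(E) = (E - 1)*(E + 7) = (-1 + E)*(7 + E))
b(0) - X(-39, 27) = (-7 + 0² + 6*0) - (25 + 27) = (-7 + 0 + 0) - 1*52 = -7 - 52 = -59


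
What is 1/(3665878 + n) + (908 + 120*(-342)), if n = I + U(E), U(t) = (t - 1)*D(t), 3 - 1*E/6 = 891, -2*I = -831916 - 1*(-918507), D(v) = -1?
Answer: -291190688634/7255823 ≈ -40132.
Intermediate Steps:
I = -86591/2 (I = -(-831916 - 1*(-918507))/2 = -(-831916 + 918507)/2 = -1/2*86591 = -86591/2 ≈ -43296.)
E = -5328 (E = 18 - 6*891 = 18 - 5346 = -5328)
U(t) = 1 - t (U(t) = (t - 1)*(-1) = (-1 + t)*(-1) = 1 - t)
n = -75933/2 (n = -86591/2 + (1 - 1*(-5328)) = -86591/2 + (1 + 5328) = -86591/2 + 5329 = -75933/2 ≈ -37967.)
1/(3665878 + n) + (908 + 120*(-342)) = 1/(3665878 - 75933/2) + (908 + 120*(-342)) = 1/(7255823/2) + (908 - 41040) = 2/7255823 - 40132 = -291190688634/7255823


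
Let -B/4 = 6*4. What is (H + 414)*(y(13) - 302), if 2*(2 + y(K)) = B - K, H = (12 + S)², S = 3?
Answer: -458163/2 ≈ -2.2908e+5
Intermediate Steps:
B = -96 (B = -24*4 = -4*24 = -96)
H = 225 (H = (12 + 3)² = 15² = 225)
y(K) = -50 - K/2 (y(K) = -2 + (-96 - K)/2 = -2 + (-48 - K/2) = -50 - K/2)
(H + 414)*(y(13) - 302) = (225 + 414)*((-50 - ½*13) - 302) = 639*((-50 - 13/2) - 302) = 639*(-113/2 - 302) = 639*(-717/2) = -458163/2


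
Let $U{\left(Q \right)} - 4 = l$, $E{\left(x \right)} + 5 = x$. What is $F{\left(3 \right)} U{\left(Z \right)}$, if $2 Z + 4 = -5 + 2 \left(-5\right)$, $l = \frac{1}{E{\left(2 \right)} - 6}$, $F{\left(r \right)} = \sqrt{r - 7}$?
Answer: $\frac{70 i}{9} \approx 7.7778 i$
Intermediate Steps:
$F{\left(r \right)} = \sqrt{-7 + r}$
$E{\left(x \right)} = -5 + x$
$l = - \frac{1}{9}$ ($l = \frac{1}{\left(-5 + 2\right) - 6} = \frac{1}{-3 - 6} = \frac{1}{-9} = - \frac{1}{9} \approx -0.11111$)
$Z = - \frac{19}{2}$ ($Z = -2 + \frac{-5 + 2 \left(-5\right)}{2} = -2 + \frac{-5 - 10}{2} = -2 + \frac{1}{2} \left(-15\right) = -2 - \frac{15}{2} = - \frac{19}{2} \approx -9.5$)
$U{\left(Q \right)} = \frac{35}{9}$ ($U{\left(Q \right)} = 4 - \frac{1}{9} = \frac{35}{9}$)
$F{\left(3 \right)} U{\left(Z \right)} = \sqrt{-7 + 3} \cdot \frac{35}{9} = \sqrt{-4} \cdot \frac{35}{9} = 2 i \frac{35}{9} = \frac{70 i}{9}$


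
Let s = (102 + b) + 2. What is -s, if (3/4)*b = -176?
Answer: 392/3 ≈ 130.67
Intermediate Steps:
b = -704/3 (b = (4/3)*(-176) = -704/3 ≈ -234.67)
s = -392/3 (s = (102 - 704/3) + 2 = -398/3 + 2 = -392/3 ≈ -130.67)
-s = -1*(-392/3) = 392/3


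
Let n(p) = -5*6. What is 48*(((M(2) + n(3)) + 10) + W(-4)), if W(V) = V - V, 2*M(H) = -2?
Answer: -1008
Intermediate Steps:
M(H) = -1 (M(H) = (½)*(-2) = -1)
W(V) = 0
n(p) = -30
48*(((M(2) + n(3)) + 10) + W(-4)) = 48*(((-1 - 30) + 10) + 0) = 48*((-31 + 10) + 0) = 48*(-21 + 0) = 48*(-21) = -1008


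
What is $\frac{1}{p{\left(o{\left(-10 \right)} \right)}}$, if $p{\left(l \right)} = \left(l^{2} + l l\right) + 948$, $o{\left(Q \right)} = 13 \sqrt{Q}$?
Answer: $- \frac{1}{2432} \approx -0.00041118$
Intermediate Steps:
$p{\left(l \right)} = 948 + 2 l^{2}$ ($p{\left(l \right)} = \left(l^{2} + l^{2}\right) + 948 = 2 l^{2} + 948 = 948 + 2 l^{2}$)
$\frac{1}{p{\left(o{\left(-10 \right)} \right)}} = \frac{1}{948 + 2 \left(13 \sqrt{-10}\right)^{2}} = \frac{1}{948 + 2 \left(13 i \sqrt{10}\right)^{2}} = \frac{1}{948 + 2 \left(-1690\right)} = \frac{1}{948 - 3380} = \frac{1}{-2432} = - \frac{1}{2432}$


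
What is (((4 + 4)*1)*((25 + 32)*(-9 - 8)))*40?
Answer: -310080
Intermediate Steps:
(((4 + 4)*1)*((25 + 32)*(-9 - 8)))*40 = ((8*1)*(57*(-17)))*40 = (8*(-969))*40 = -7752*40 = -310080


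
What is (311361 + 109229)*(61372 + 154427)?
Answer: 90762901410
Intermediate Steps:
(311361 + 109229)*(61372 + 154427) = 420590*215799 = 90762901410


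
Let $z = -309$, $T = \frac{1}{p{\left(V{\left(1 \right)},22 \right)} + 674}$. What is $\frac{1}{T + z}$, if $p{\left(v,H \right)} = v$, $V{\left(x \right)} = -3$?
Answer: $- \frac{671}{207338} \approx -0.0032363$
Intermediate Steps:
$T = \frac{1}{671}$ ($T = \frac{1}{-3 + 674} = \frac{1}{671} \approx 0.0014903$)
$\frac{1}{T + z} = \frac{1}{\frac{1}{671} - 309} = \frac{1}{- \frac{207338}{671}} = - \frac{671}{207338}$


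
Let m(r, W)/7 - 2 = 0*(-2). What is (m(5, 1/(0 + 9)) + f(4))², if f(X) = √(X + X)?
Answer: 204 + 56*√2 ≈ 283.20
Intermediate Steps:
f(X) = √2*√X (f(X) = √(2*X) = √2*√X)
m(r, W) = 14 (m(r, W) = 14 + 7*(0*(-2)) = 14 + 7*0 = 14 + 0 = 14)
(m(5, 1/(0 + 9)) + f(4))² = (14 + √2*√4)² = (14 + √2*2)² = (14 + 2*√2)²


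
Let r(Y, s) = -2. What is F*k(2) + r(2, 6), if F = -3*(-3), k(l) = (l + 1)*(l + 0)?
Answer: 52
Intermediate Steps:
k(l) = l*(1 + l) (k(l) = (1 + l)*l = l*(1 + l))
F = 9
F*k(2) + r(2, 6) = 9*(2*(1 + 2)) - 2 = 9*(2*3) - 2 = 9*6 - 2 = 54 - 2 = 52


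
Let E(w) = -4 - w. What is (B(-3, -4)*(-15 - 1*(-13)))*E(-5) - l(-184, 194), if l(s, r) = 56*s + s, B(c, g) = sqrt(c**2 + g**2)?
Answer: 10478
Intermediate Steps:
l(s, r) = 57*s
(B(-3, -4)*(-15 - 1*(-13)))*E(-5) - l(-184, 194) = (sqrt((-3)**2 + (-4)**2)*(-15 - 1*(-13)))*(-4 - 1*(-5)) - 57*(-184) = (sqrt(9 + 16)*(-15 + 13))*(-4 + 5) - 1*(-10488) = (sqrt(25)*(-2))*1 + 10488 = (5*(-2))*1 + 10488 = -10*1 + 10488 = -10 + 10488 = 10478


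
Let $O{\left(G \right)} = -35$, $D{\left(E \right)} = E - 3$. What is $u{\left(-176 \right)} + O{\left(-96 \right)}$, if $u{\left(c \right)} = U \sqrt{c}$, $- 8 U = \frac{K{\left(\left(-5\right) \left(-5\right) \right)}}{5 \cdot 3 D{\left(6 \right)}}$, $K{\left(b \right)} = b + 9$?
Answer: $-35 - \frac{17 i \sqrt{11}}{45} \approx -35.0 - 1.2529 i$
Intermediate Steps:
$D{\left(E \right)} = -3 + E$
$K{\left(b \right)} = 9 + b$
$U = - \frac{17}{180}$ ($U = - \frac{\left(9 - -25\right) \frac{1}{5 \cdot 3 \left(-3 + 6\right)}}{8} = - \frac{\left(9 + 25\right) \frac{1}{15 \cdot 3}}{8} = - \frac{34 \cdot \frac{1}{45}}{8} = \left(- \frac{1}{8}\right) \frac{34}{45} = - \frac{17}{180} \approx -0.094444$)
$u{\left(c \right)} = - \frac{17 \sqrt{c}}{180}$
$u{\left(-176 \right)} + O{\left(-96 \right)} = - \frac{17 \sqrt{-176}}{180} - 35 = - \frac{17 \cdot 4 i \sqrt{11}}{180} - 35 = - \frac{17 i \sqrt{11}}{45} - 35 = -35 - \frac{17 i \sqrt{11}}{45}$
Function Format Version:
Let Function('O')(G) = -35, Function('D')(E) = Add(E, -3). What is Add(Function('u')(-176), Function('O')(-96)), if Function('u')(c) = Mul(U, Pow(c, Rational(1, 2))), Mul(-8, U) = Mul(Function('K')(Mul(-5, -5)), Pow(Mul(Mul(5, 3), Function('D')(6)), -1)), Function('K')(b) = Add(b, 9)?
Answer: Add(-35, Mul(Rational(-17, 45), I, Pow(11, Rational(1, 2)))) ≈ Add(-35.000, Mul(-1.2529, I))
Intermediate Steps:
Function('D')(E) = Add(-3, E)
Function('K')(b) = Add(9, b)
U = Rational(-17, 180) (U = Mul(Rational(-1, 8), Mul(Add(9, Mul(-5, -5)), Pow(Mul(Mul(5, 3), Add(-3, 6)), -1))) = Mul(Rational(-1, 8), Mul(Add(9, 25), Pow(Mul(15, 3), -1))) = Mul(Rational(-1, 8), Mul(34, Pow(45, -1))) = Mul(Rational(-1, 8), Mul(34, Rational(1, 45))) = Mul(Rational(-1, 8), Rational(34, 45)) = Rational(-17, 180) ≈ -0.094444)
Function('u')(c) = Mul(Rational(-17, 180), Pow(c, Rational(1, 2)))
Add(Function('u')(-176), Function('O')(-96)) = Add(Mul(Rational(-17, 180), Pow(-176, Rational(1, 2))), -35) = Add(Mul(Rational(-17, 180), Mul(4, I, Pow(11, Rational(1, 2)))), -35) = Add(Mul(Rational(-17, 45), I, Pow(11, Rational(1, 2))), -35) = Add(-35, Mul(Rational(-17, 45), I, Pow(11, Rational(1, 2))))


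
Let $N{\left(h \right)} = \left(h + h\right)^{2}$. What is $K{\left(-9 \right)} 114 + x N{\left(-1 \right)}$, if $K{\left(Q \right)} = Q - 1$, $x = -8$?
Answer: $-1172$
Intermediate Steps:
$K{\left(Q \right)} = -1 + Q$ ($K{\left(Q \right)} = Q - 1 = -1 + Q$)
$N{\left(h \right)} = 4 h^{2}$ ($N{\left(h \right)} = \left(2 h\right)^{2} = 4 h^{2}$)
$K{\left(-9 \right)} 114 + x N{\left(-1 \right)} = \left(-1 - 9\right) 114 - 8 \cdot 4 \left(-1\right)^{2} = \left(-10\right) 114 - 8 \cdot 4 \cdot 1 = -1140 - 32 = -1172$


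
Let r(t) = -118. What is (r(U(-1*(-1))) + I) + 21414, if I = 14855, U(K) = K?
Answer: 36151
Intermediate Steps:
(r(U(-1*(-1))) + I) + 21414 = (-118 + 14855) + 21414 = 14737 + 21414 = 36151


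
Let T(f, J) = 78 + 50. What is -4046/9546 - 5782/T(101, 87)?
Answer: -13928215/305472 ≈ -45.596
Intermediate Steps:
T(f, J) = 128
-4046/9546 - 5782/T(101, 87) = -4046/9546 - 5782/128 = -4046*1/9546 - 5782*1/128 = -2023/4773 - 2891/64 = -13928215/305472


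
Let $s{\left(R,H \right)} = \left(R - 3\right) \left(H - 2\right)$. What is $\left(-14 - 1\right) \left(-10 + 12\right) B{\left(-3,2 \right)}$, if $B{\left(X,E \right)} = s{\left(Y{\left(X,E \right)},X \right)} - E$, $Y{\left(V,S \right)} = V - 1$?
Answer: $-990$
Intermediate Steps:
$Y{\left(V,S \right)} = -1 + V$
$s{\left(R,H \right)} = \left(-3 + R\right) \left(-2 + H\right)$
$B{\left(X,E \right)} = 8 - E - 5 X + X \left(-1 + X\right)$ ($B{\left(X,E \right)} = \left(6 - 3 X - 2 \left(-1 + X\right) + X \left(-1 + X\right)\right) - E = \left(6 - 3 X - \left(-2 + 2 X\right) + X \left(-1 + X\right)\right) - E = \left(8 - 5 X + X \left(-1 + X\right)\right) - E = 8 - E - 5 X + X \left(-1 + X\right)$)
$\left(-14 - 1\right) \left(-10 + 12\right) B{\left(-3,2 \right)} = \left(-14 - 1\right) \left(-10 + 12\right) \left(8 + \left(-3\right)^{2} - 2 - -18\right) = \left(-14 - 1\right) 2 \left(8 + 9 - 2 + 18\right) = \left(-15\right) 2 \cdot 33 = \left(-30\right) 33 = -990$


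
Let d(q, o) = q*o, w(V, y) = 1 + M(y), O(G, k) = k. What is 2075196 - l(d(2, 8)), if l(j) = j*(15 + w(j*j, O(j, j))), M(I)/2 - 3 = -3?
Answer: 2074940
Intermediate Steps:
M(I) = 0 (M(I) = 6 + 2*(-3) = 6 - 6 = 0)
w(V, y) = 1 (w(V, y) = 1 + 0 = 1)
d(q, o) = o*q
l(j) = 16*j (l(j) = j*(15 + 1) = j*16 = 16*j)
2075196 - l(d(2, 8)) = 2075196 - 16*8*2 = 2075196 - 16*16 = 2075196 - 1*256 = 2075196 - 256 = 2074940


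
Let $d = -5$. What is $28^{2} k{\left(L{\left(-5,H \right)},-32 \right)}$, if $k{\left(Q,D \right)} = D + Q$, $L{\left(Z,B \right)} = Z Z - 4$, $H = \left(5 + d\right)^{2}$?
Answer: $-8624$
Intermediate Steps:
$H = 0$ ($H = \left(5 - 5\right)^{2} = 0^{2} = 0$)
$L{\left(Z,B \right)} = -4 + Z^{2}$ ($L{\left(Z,B \right)} = Z^{2} - 4 = -4 + Z^{2}$)
$28^{2} k{\left(L{\left(-5,H \right)},-32 \right)} = 28^{2} \left(-32 - \left(4 - \left(-5\right)^{2}\right)\right) = 784 \left(-32 + \left(-4 + 25\right)\right) = 784 \left(-32 + 21\right) = 784 \left(-11\right) = -8624$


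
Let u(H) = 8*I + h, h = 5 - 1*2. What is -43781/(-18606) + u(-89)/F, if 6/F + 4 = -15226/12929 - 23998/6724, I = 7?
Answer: -9665269427741/115536078084 ≈ -83.656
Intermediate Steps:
F = -260803788/380194075 (F = 6/(-4 + (-15226/12929 - 23998/6724)) = 6/(-4 + (-15226*1/12929 - 23998*1/6724)) = 6/(-4 + (-15226/12929 - 11999/3362)) = 6/(-4 - 206324883/43467298) = 6/(-380194075/43467298) = 6*(-43467298/380194075) = -260803788/380194075 ≈ -0.68598)
h = 3 (h = 5 - 2 = 3)
u(H) = 59 (u(H) = 8*7 + 3 = 56 + 3 = 59)
-43781/(-18606) + u(-89)/F = -43781/(-18606) + 59/(-260803788/380194075) = -43781*(-1/18606) + 59*(-380194075/260803788) = 43781/18606 - 22431450425/260803788 = -9665269427741/115536078084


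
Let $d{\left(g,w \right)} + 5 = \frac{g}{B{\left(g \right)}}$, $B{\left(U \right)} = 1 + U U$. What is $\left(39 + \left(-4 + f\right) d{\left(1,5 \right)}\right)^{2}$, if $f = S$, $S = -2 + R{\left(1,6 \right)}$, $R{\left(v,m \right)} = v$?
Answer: $\frac{15129}{4} \approx 3782.3$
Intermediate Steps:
$B{\left(U \right)} = 1 + U^{2}$
$S = -1$ ($S = -2 + 1 = -1$)
$d{\left(g,w \right)} = -5 + \frac{g}{1 + g^{2}}$
$f = -1$
$\left(39 + \left(-4 + f\right) d{\left(1,5 \right)}\right)^{2} = \left(39 + \left(-4 - 1\right) \left(-5 + 1 \frac{1}{1 + 1^{2}}\right)\right)^{2} = \left(39 - 5 \left(-5 + 1 \frac{1}{1 + 1}\right)\right)^{2} = \left(39 - 5 \left(-5 + 1 \cdot \frac{1}{2}\right)\right)^{2} = \left(39 - 5 \left(-5 + \frac{1}{2}\right)\right)^{2} = \left(39 - - \frac{45}{2}\right)^{2} = \left(39 + \frac{45}{2}\right)^{2} = \left(\frac{123}{2}\right)^{2} = \frac{15129}{4}$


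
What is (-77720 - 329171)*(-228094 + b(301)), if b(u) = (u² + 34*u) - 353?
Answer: 51924174292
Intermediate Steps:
b(u) = -353 + u² + 34*u
(-77720 - 329171)*(-228094 + b(301)) = (-77720 - 329171)*(-228094 + (-353 + 301² + 34*301)) = -406891*(-228094 + (-353 + 90601 + 10234)) = -406891*(-228094 + 100482) = -406891*(-127612) = 51924174292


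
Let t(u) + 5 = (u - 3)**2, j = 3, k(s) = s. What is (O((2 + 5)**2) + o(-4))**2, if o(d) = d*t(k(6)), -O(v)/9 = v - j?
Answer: 184900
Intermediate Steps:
O(v) = 27 - 9*v (O(v) = -9*(v - 1*3) = -9*(v - 3) = -9*(-3 + v) = 27 - 9*v)
t(u) = -5 + (-3 + u)**2 (t(u) = -5 + (u - 3)**2 = -5 + (-3 + u)**2)
o(d) = 4*d (o(d) = d*(-5 + (-3 + 6)**2) = d*(-5 + 3**2) = d*(-5 + 9) = d*4 = 4*d)
(O((2 + 5)**2) + o(-4))**2 = ((27 - 9*(2 + 5)**2) + 4*(-4))**2 = ((27 - 9*7**2) - 16)**2 = ((27 - 9*49) - 16)**2 = ((27 - 441) - 16)**2 = (-414 - 16)**2 = (-430)**2 = 184900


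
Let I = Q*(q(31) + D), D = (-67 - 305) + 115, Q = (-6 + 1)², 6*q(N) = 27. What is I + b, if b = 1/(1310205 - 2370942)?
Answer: -13391804627/2121474 ≈ -6312.5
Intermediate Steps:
q(N) = 9/2 (q(N) = (⅙)*27 = 9/2)
Q = 25 (Q = (-5)² = 25)
D = -257 (D = -372 + 115 = -257)
b = -1/1060737 (b = 1/(-1060737) = -1/1060737 ≈ -9.4274e-7)
I = -12625/2 (I = 25*(9/2 - 257) = 25*(-505/2) = -12625/2 ≈ -6312.5)
I + b = -12625/2 - 1/1060737 = -13391804627/2121474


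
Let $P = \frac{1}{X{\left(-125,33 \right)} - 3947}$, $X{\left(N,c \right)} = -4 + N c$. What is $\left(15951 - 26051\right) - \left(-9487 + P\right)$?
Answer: $- \frac{4950587}{8076} \approx -613.0$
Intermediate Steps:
$P = - \frac{1}{8076}$ ($P = \frac{1}{\left(-4 - 4125\right) - 3947} = \frac{1}{-4129 - 3947} = \frac{1}{-8076} = - \frac{1}{8076} \approx -0.00012382$)
$\left(15951 - 26051\right) - \left(-9487 + P\right) = \left(15951 - 26051\right) + \left(9487 - - \frac{1}{8076}\right) = -10100 + \left(9487 + \frac{1}{8076}\right) = -10100 + \frac{76617013}{8076} = - \frac{4950587}{8076}$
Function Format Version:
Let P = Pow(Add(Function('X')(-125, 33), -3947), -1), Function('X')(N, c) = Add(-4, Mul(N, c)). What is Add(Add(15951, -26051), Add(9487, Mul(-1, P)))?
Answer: Rational(-4950587, 8076) ≈ -613.00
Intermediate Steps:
P = Rational(-1, 8076) (P = Pow(Add(Add(-4, Mul(-125, 33)), -3947), -1) = Pow(Add(Add(-4, -4125), -3947), -1) = Pow(Add(-4129, -3947), -1) = Pow(-8076, -1) = Rational(-1, 8076) ≈ -0.00012382)
Add(Add(15951, -26051), Add(9487, Mul(-1, P))) = Add(Add(15951, -26051), Add(9487, Mul(-1, Rational(-1, 8076)))) = Add(-10100, Add(9487, Rational(1, 8076))) = Add(-10100, Rational(76617013, 8076)) = Rational(-4950587, 8076)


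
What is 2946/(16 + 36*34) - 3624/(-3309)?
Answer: 2373679/683860 ≈ 3.4710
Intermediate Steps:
2946/(16 + 36*34) - 3624/(-3309) = 2946/(16 + 1224) - 3624*(-1/3309) = 2946/1240 + 1208/1103 = 2946*(1/1240) + 1208/1103 = 1473/620 + 1208/1103 = 2373679/683860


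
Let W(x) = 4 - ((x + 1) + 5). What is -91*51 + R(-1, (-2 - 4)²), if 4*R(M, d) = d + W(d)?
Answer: -9283/2 ≈ -4641.5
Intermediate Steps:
W(x) = -2 - x (W(x) = 4 - ((1 + x) + 5) = 4 - (6 + x) = 4 + (-6 - x) = -2 - x)
R(M, d) = -½ (R(M, d) = (d + (-2 - d))/4 = (¼)*(-2) = -½)
-91*51 + R(-1, (-2 - 4)²) = -91*51 - ½ = -4641 - ½ = -9283/2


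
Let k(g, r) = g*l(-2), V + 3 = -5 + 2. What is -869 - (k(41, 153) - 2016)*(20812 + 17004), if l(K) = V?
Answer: 85538923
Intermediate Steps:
V = -6 (V = -3 + (-5 + 2) = -3 - 3 = -6)
l(K) = -6
k(g, r) = -6*g (k(g, r) = g*(-6) = -6*g)
-869 - (k(41, 153) - 2016)*(20812 + 17004) = -869 - (-6*41 - 2016)*(20812 + 17004) = -869 - (-246 - 2016)*37816 = -869 - (-2262)*37816 = -869 - 1*(-85539792) = -869 + 85539792 = 85538923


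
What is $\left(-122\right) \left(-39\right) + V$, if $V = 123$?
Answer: $4881$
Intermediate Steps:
$\left(-122\right) \left(-39\right) + V = \left(-122\right) \left(-39\right) + 123 = 4758 + 123 = 4881$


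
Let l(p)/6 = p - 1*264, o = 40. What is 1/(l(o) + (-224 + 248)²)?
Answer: -1/768 ≈ -0.0013021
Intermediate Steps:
l(p) = -1584 + 6*p (l(p) = 6*(p - 1*264) = 6*(p - 264) = 6*(-264 + p) = -1584 + 6*p)
1/(l(o) + (-224 + 248)²) = 1/((-1584 + 6*40) + (-224 + 248)²) = 1/((-1584 + 240) + 24²) = 1/(-1344 + 576) = 1/(-768) = -1/768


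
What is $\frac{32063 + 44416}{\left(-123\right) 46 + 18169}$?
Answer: $\frac{76479}{12511} \approx 6.1129$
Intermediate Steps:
$\frac{32063 + 44416}{\left(-123\right) 46 + 18169} = \frac{76479}{-5658 + 18169} = \frac{76479}{12511}$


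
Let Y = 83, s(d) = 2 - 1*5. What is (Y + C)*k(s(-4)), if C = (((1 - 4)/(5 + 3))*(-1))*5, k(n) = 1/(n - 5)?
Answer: -679/64 ≈ -10.609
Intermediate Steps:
s(d) = -3 (s(d) = 2 - 5 = -3)
k(n) = 1/(-5 + n)
C = 15/8 (C = (-3/8*(-1))*5 = (-3*⅛*(-1))*5 = -3/8*(-1)*5 = (3/8)*5 = 15/8 ≈ 1.8750)
(Y + C)*k(s(-4)) = (83 + 15/8)/(-5 - 3) = (679/8)/(-8) = (679/8)*(-⅛) = -679/64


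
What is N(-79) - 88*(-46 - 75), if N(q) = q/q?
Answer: 10649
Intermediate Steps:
N(q) = 1
N(-79) - 88*(-46 - 75) = 1 - 88*(-46 - 75) = 1 - 88*(-121) = 1 + 10648 = 10649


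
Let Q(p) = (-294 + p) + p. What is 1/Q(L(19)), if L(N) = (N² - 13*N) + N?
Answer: -1/28 ≈ -0.035714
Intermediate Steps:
L(N) = N² - 12*N
Q(p) = -294 + 2*p
1/Q(L(19)) = 1/(-294 + 2*(19*(-12 + 19))) = 1/(-294 + 2*(19*7)) = 1/(-294 + 2*133) = 1/(-294 + 266) = 1/(-28) = -1/28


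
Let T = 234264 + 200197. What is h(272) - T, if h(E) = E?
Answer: -434189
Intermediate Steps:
T = 434461
h(272) - T = 272 - 1*434461 = 272 - 434461 = -434189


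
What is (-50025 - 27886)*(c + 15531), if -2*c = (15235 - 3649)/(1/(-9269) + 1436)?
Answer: -5367244898993972/4436761 ≈ -1.2097e+9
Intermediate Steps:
c = -17898439/4436761 (c = -(15235 - 3649)/(2*(1/(-9269) + 1436)) = -5793/(-1/9269 + 1436) = -5793/13310283/9269 = -5793*9269/13310283 = -½*35796878/4436761 = -17898439/4436761 ≈ -4.0341)
(-50025 - 27886)*(c + 15531) = (-50025 - 27886)*(-17898439/4436761 + 15531) = -77911*68889436652/4436761 = -5367244898993972/4436761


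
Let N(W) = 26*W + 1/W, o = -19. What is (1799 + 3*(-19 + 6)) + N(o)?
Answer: 24053/19 ≈ 1265.9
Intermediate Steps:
N(W) = 1/W + 26*W (N(W) = 26*W + 1/W = 1/W + 26*W)
(1799 + 3*(-19 + 6)) + N(o) = (1799 + 3*(-19 + 6)) + (1/(-19) + 26*(-19)) = (1799 + 3*(-13)) + (-1/19 - 494) = (1799 - 39) - 9387/19 = 1760 - 9387/19 = 24053/19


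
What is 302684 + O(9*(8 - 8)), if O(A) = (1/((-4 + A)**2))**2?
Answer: 77487105/256 ≈ 3.0268e+5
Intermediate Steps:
O(A) = (-4 + A)**(-4) (O(A) = ((-4 + A)**(-2))**2 = (-4 + A)**(-4))
302684 + O(9*(8 - 8)) = 302684 + (-4 + 9*(8 - 8))**(-4) = 302684 + (-4 + 9*0)**(-4) = 302684 + (-4 + 0)**(-4) = 302684 + (-4)**(-4) = 302684 + 1/256 = 77487105/256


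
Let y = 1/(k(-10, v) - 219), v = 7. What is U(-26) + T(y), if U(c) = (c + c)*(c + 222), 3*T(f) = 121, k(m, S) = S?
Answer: -30455/3 ≈ -10152.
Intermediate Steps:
y = -1/212 (y = 1/(7 - 219) = 1/(-212) = -1/212 ≈ -0.0047170)
T(f) = 121/3 (T(f) = (⅓)*121 = 121/3)
U(c) = 2*c*(222 + c) (U(c) = (2*c)*(222 + c) = 2*c*(222 + c))
U(-26) + T(y) = 2*(-26)*(222 - 26) + 121/3 = 2*(-26)*196 + 121/3 = -10192 + 121/3 = -30455/3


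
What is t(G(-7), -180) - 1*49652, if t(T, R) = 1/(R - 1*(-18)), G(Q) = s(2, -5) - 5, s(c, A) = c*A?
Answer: -8043625/162 ≈ -49652.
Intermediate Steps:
s(c, A) = A*c
G(Q) = -15 (G(Q) = -5*2 - 5 = -10 - 5 = -15)
t(T, R) = 1/(18 + R) (t(T, R) = 1/(R + 18) = 1/(18 + R))
t(G(-7), -180) - 1*49652 = 1/(18 - 180) - 1*49652 = 1/(-162) - 49652 = -1/162 - 49652 = -8043625/162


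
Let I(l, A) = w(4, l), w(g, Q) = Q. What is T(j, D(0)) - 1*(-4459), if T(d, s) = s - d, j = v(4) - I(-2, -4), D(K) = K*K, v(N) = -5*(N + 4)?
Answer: 4497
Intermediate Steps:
I(l, A) = l
v(N) = -20 - 5*N (v(N) = -5*(4 + N) = -20 - 5*N)
D(K) = K²
j = -38 (j = (-20 - 5*4) - 1*(-2) = (-20 - 20) + 2 = -40 + 2 = -38)
T(j, D(0)) - 1*(-4459) = (0² - 1*(-38)) - 1*(-4459) = (0 + 38) + 4459 = 38 + 4459 = 4497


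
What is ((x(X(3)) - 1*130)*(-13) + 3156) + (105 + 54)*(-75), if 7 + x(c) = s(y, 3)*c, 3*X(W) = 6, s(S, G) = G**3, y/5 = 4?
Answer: -7690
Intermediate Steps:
y = 20 (y = 5*4 = 20)
X(W) = 2 (X(W) = (1/3)*6 = 2)
x(c) = -7 + 27*c (x(c) = -7 + 3**3*c = -7 + 27*c)
((x(X(3)) - 1*130)*(-13) + 3156) + (105 + 54)*(-75) = (((-7 + 27*2) - 1*130)*(-13) + 3156) + (105 + 54)*(-75) = (((-7 + 54) - 130)*(-13) + 3156) + 159*(-75) = ((47 - 130)*(-13) + 3156) - 11925 = (-83*(-13) + 3156) - 11925 = (1079 + 3156) - 11925 = 4235 - 11925 = -7690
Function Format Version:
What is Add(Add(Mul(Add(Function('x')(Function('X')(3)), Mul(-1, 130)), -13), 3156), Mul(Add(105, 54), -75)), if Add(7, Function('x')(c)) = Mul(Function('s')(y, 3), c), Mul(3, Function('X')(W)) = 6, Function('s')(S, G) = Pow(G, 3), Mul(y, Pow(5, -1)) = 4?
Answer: -7690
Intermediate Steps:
y = 20 (y = Mul(5, 4) = 20)
Function('X')(W) = 2 (Function('X')(W) = Mul(Rational(1, 3), 6) = 2)
Function('x')(c) = Add(-7, Mul(27, c)) (Function('x')(c) = Add(-7, Mul(Pow(3, 3), c)) = Add(-7, Mul(27, c)))
Add(Add(Mul(Add(Function('x')(Function('X')(3)), Mul(-1, 130)), -13), 3156), Mul(Add(105, 54), -75)) = Add(Add(Mul(Add(Add(-7, Mul(27, 2)), Mul(-1, 130)), -13), 3156), Mul(Add(105, 54), -75)) = Add(Add(Mul(Add(Add(-7, 54), -130), -13), 3156), Mul(159, -75)) = Add(Add(Mul(Add(47, -130), -13), 3156), -11925) = Add(Add(Mul(-83, -13), 3156), -11925) = Add(Add(1079, 3156), -11925) = Add(4235, -11925) = -7690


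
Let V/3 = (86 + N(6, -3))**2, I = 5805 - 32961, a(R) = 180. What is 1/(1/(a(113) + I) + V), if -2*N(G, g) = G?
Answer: 26976/557512991 ≈ 4.8386e-5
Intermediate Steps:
N(G, g) = -G/2
I = -27156
V = 20667 (V = 3*(86 - 1/2*6)**2 = 3*(86 - 3)**2 = 3*83**2 = 3*6889 = 20667)
1/(1/(a(113) + I) + V) = 1/(1/(180 - 27156) + 20667) = 1/(1/(-26976) + 20667) = 1/(-1/26976 + 20667) = 1/(557512991/26976) = 26976/557512991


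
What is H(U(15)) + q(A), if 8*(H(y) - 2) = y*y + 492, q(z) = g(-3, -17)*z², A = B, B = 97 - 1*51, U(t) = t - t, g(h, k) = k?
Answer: -71817/2 ≈ -35909.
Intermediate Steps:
U(t) = 0
B = 46 (B = 97 - 51 = 46)
A = 46
q(z) = -17*z²
H(y) = 127/2 + y²/8 (H(y) = 2 + (y*y + 492)/8 = 2 + (y² + 492)/8 = 2 + (492 + y²)/8 = 2 + (123/2 + y²/8) = 127/2 + y²/8)
H(U(15)) + q(A) = (127/2 + (⅛)*0²) - 17*46² = (127/2 + (⅛)*0) - 17*2116 = (127/2 + 0) - 35972 = 127/2 - 35972 = -71817/2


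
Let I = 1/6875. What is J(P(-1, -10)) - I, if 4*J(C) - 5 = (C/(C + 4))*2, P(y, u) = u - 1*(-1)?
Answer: 59121/27500 ≈ 2.1499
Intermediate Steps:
P(y, u) = 1 + u (P(y, u) = u + 1 = 1 + u)
J(C) = 5/4 + C/(2*(4 + C)) (J(C) = 5/4 + ((C/(C + 4))*2)/4 = 5/4 + ((C/(4 + C))*2)/4 = 5/4 + (2*C/(4 + C))/4 = 5/4 + C/(2*(4 + C)))
I = 1/6875 ≈ 0.00014545
J(P(-1, -10)) - I = (20 + 7*(1 - 10))/(4*(4 + (1 - 10))) - 1*1/6875 = (20 + 7*(-9))/(4*(4 - 9)) - 1/6875 = (¼)*(20 - 63)/(-5) - 1/6875 = (¼)*(-⅕)*(-43) - 1/6875 = 43/20 - 1/6875 = 59121/27500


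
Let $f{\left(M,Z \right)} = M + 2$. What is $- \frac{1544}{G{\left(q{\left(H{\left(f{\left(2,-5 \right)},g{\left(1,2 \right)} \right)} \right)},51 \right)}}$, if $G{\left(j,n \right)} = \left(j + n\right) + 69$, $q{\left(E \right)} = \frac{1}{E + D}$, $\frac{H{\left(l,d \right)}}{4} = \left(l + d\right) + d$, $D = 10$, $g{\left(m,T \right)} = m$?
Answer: $- \frac{52496}{4081} \approx -12.864$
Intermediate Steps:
$f{\left(M,Z \right)} = 2 + M$
$H{\left(l,d \right)} = 4 l + 8 d$ ($H{\left(l,d \right)} = 4 \left(\left(l + d\right) + d\right) = 4 \left(\left(d + l\right) + d\right) = 4 \left(l + 2 d\right) = 4 l + 8 d$)
$q{\left(E \right)} = \frac{1}{10 + E}$ ($q{\left(E \right)} = \frac{1}{E + 10} = \frac{1}{10 + E}$)
$G{\left(j,n \right)} = 69 + j + n$
$- \frac{1544}{G{\left(q{\left(H{\left(f{\left(2,-5 \right)},g{\left(1,2 \right)} \right)} \right)},51 \right)}} = - \frac{1544}{69 + \frac{1}{10 + \left(4 \left(2 + 2\right) + 8 \cdot 1\right)} + 51} = - \frac{1544}{69 + \frac{1}{10 + \left(4 \cdot 4 + 8\right)} + 51} = - \frac{1544}{69 + \frac{1}{10 + \left(16 + 8\right)} + 51} = - \frac{1544}{69 + \frac{1}{10 + 24} + 51} = - \frac{1544}{69 + \frac{1}{34} + 51} = - \frac{1544}{\frac{4081}{34}} = \left(-1544\right) \frac{34}{4081} = - \frac{52496}{4081}$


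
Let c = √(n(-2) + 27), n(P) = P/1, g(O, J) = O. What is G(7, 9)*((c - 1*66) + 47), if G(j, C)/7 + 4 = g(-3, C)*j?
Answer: 2450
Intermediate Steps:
n(P) = P (n(P) = P*1 = P)
G(j, C) = -28 - 21*j (G(j, C) = -28 + 7*(-3*j) = -28 - 21*j)
c = 5 (c = √(-2 + 27) = √25 = 5)
G(7, 9)*((c - 1*66) + 47) = (-28 - 21*7)*((5 - 1*66) + 47) = (-28 - 147)*((5 - 66) + 47) = -175*(-61 + 47) = -175*(-14) = 2450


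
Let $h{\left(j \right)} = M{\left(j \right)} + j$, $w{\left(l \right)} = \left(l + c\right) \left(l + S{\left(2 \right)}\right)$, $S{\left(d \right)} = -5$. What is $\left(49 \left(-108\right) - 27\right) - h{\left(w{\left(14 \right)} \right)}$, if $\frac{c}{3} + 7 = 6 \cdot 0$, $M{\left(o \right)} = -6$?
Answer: $-5250$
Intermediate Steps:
$c = -21$ ($c = -21 + 3 \cdot 6 \cdot 0 = -21 + 3 \cdot 0 = -21 + 0 = -21$)
$w{\left(l \right)} = \left(-21 + l\right) \left(-5 + l\right)$ ($w{\left(l \right)} = \left(l - 21\right) \left(l - 5\right) = \left(-21 + l\right) \left(-5 + l\right)$)
$h{\left(j \right)} = -6 + j$
$\left(49 \left(-108\right) - 27\right) - h{\left(w{\left(14 \right)} \right)} = \left(49 \left(-108\right) - 27\right) - \left(-6 + \left(105 + 14^{2} - 364\right)\right) = \left(-5292 - 27\right) - \left(-6 + \left(105 + 196 - 364\right)\right) = -5319 - \left(-6 - 63\right) = -5319 - -69 = -5319 + 69 = -5250$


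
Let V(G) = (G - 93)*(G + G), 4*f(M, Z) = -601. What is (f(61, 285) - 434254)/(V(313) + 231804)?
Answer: -1737617/1478096 ≈ -1.1756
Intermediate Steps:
f(M, Z) = -601/4 (f(M, Z) = (¼)*(-601) = -601/4)
V(G) = 2*G*(-93 + G) (V(G) = (-93 + G)*(2*G) = 2*G*(-93 + G))
(f(61, 285) - 434254)/(V(313) + 231804) = (-601/4 - 434254)/(2*313*(-93 + 313) + 231804) = -1737617/(4*(2*313*220 + 231804)) = -1737617/(4*(137720 + 231804)) = -1737617/4/369524 = -1737617/4*1/369524 = -1737617/1478096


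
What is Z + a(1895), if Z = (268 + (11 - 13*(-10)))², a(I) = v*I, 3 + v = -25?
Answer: 114221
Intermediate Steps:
v = -28 (v = -3 - 25 = -28)
a(I) = -28*I
Z = 167281 (Z = (268 + (11 + 130))² = (268 + 141)² = 409² = 167281)
Z + a(1895) = 167281 - 28*1895 = 167281 - 53060 = 114221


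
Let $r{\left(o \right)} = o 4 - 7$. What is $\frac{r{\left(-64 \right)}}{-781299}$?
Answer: $\frac{263}{781299} \approx 0.00033662$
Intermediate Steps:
$r{\left(o \right)} = -7 + 4 o$ ($r{\left(o \right)} = 4 o - 7 = -7 + 4 o$)
$\frac{r{\left(-64 \right)}}{-781299} = \frac{-7 + 4 \left(-64\right)}{-781299} = \left(-7 - 256\right) \left(- \frac{1}{781299}\right) = \left(-263\right) \left(- \frac{1}{781299}\right) = \frac{263}{781299}$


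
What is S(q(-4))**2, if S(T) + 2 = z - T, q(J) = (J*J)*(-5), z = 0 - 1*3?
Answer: 5625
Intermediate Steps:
z = -3 (z = 0 - 3 = -3)
q(J) = -5*J**2 (q(J) = J**2*(-5) = -5*J**2)
S(T) = -5 - T (S(T) = -2 + (-3 - T) = -5 - T)
S(q(-4))**2 = (-5 - (-5)*(-4)**2)**2 = (-5 - (-5)*16)**2 = (-5 - 1*(-80))**2 = (-5 + 80)**2 = 75**2 = 5625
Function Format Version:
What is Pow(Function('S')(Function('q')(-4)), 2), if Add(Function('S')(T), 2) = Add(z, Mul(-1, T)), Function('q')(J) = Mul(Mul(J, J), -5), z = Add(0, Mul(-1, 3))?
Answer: 5625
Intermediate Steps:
z = -3 (z = Add(0, -3) = -3)
Function('q')(J) = Mul(-5, Pow(J, 2)) (Function('q')(J) = Mul(Pow(J, 2), -5) = Mul(-5, Pow(J, 2)))
Function('S')(T) = Add(-5, Mul(-1, T)) (Function('S')(T) = Add(-2, Add(-3, Mul(-1, T))) = Add(-5, Mul(-1, T)))
Pow(Function('S')(Function('q')(-4)), 2) = Pow(Add(-5, Mul(-1, Mul(-5, Pow(-4, 2)))), 2) = Pow(Add(-5, Mul(-1, Mul(-5, 16))), 2) = Pow(Add(-5, Mul(-1, -80)), 2) = Pow(Add(-5, 80), 2) = Pow(75, 2) = 5625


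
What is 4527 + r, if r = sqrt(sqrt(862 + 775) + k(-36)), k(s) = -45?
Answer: 4527 + sqrt(-45 + sqrt(1637)) ≈ 4527.0 + 2.1308*I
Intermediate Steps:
r = sqrt(-45 + sqrt(1637)) (r = sqrt(sqrt(862 + 775) - 45) = sqrt(sqrt(1637) - 45) = sqrt(-45 + sqrt(1637)) ≈ 2.1308*I)
4527 + r = 4527 + sqrt(-45 + sqrt(1637))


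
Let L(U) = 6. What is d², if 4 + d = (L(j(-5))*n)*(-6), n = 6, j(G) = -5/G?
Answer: 48400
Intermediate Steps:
d = -220 (d = -4 + (6*6)*(-6) = -4 + 36*(-6) = -4 - 216 = -220)
d² = (-220)² = 48400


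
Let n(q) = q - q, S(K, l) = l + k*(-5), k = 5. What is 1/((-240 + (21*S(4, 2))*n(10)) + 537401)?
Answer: 1/537161 ≈ 1.8616e-6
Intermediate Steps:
S(K, l) = -25 + l (S(K, l) = l + 5*(-5) = l - 25 = -25 + l)
n(q) = 0
1/((-240 + (21*S(4, 2))*n(10)) + 537401) = 1/((-240 + (21*(-25 + 2))*0) + 537401) = 1/((-240 + (21*(-23))*0) + 537401) = 1/((-240 - 483*0) + 537401) = 1/((-240 + 0) + 537401) = 1/(-240 + 537401) = 1/537161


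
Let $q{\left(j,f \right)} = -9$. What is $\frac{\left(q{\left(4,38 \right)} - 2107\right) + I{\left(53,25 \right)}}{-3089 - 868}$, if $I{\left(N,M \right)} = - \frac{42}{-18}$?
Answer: $\frac{6341}{11871} \approx 0.53416$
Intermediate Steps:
$I{\left(N,M \right)} = \frac{7}{3}$ ($I{\left(N,M \right)} = \left(-42\right) \left(- \frac{1}{18}\right) = \frac{7}{3}$)
$\frac{\left(q{\left(4,38 \right)} - 2107\right) + I{\left(53,25 \right)}}{-3089 - 868} = \frac{\left(-9 - 2107\right) + \frac{7}{3}}{-3089 - 868} = \frac{-2116 + \frac{7}{3}}{-3957} = \left(- \frac{6341}{3}\right) \left(- \frac{1}{3957}\right) = \frac{6341}{11871}$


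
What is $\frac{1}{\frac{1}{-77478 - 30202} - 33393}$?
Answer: $- \frac{107680}{3595758241} \approx -2.9946 \cdot 10^{-5}$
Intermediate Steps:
$\frac{1}{\frac{1}{-77478 - 30202} - 33393} = \frac{1}{\frac{1}{-107680} - 33393} = \frac{1}{- \frac{1}{107680} - 33393} = \frac{1}{- \frac{3595758241}{107680}} = - \frac{107680}{3595758241}$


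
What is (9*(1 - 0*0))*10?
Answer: 90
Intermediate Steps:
(9*(1 - 0*0))*10 = (9*(1 - 1*0))*10 = (9*(1 + 0))*10 = (9*1)*10 = 9*10 = 90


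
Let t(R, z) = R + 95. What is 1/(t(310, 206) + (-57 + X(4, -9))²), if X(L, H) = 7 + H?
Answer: 1/3886 ≈ 0.00025733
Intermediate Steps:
t(R, z) = 95 + R
1/(t(310, 206) + (-57 + X(4, -9))²) = 1/((95 + 310) + (-57 + (7 - 9))²) = 1/(405 + (-57 - 2)²) = 1/(405 + (-59)²) = 1/(405 + 3481) = 1/3886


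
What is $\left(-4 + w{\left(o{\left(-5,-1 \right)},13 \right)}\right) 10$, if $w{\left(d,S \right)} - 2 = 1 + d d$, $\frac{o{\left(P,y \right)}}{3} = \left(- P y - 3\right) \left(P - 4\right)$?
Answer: $466550$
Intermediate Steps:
$o{\left(P,y \right)} = 3 \left(-4 + P\right) \left(-3 - P y\right)$ ($o{\left(P,y \right)} = 3 \left(- P y - 3\right) \left(P - 4\right) = 3 \left(- P y - 3\right) \left(-4 + P\right) = 3 \left(-3 - P y\right) \left(-4 + P\right) = 3 \left(-4 + P\right) \left(-3 - P y\right)$)
$w{\left(d,S \right)} = 3 + d^{2}$ ($w{\left(d,S \right)} = 2 + \left(1 + d d\right) = 2 + \left(1 + d^{2}\right) = 3 + d^{2}$)
$\left(-4 + w{\left(o{\left(-5,-1 \right)},13 \right)}\right) 10 = \left(-4 + \left(3 + \left(36 - -45 - - 3 \left(-5\right)^{2} + 12 \left(-5\right) \left(-1\right)\right)^{2}\right)\right) 10 = \left(-4 + \left(3 + \left(36 + 45 - \left(-3\right) 25 + 60\right)^{2}\right)\right) 10 = \left(-4 + \left(3 + \left(36 + 45 + 75 + 60\right)^{2}\right)\right) 10 = \left(-4 + \left(3 + 216^{2}\right)\right) 10 = \left(-4 + \left(3 + 46656\right)\right) 10 = \left(-4 + 46659\right) 10 = 46655 \cdot 10 = 466550$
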